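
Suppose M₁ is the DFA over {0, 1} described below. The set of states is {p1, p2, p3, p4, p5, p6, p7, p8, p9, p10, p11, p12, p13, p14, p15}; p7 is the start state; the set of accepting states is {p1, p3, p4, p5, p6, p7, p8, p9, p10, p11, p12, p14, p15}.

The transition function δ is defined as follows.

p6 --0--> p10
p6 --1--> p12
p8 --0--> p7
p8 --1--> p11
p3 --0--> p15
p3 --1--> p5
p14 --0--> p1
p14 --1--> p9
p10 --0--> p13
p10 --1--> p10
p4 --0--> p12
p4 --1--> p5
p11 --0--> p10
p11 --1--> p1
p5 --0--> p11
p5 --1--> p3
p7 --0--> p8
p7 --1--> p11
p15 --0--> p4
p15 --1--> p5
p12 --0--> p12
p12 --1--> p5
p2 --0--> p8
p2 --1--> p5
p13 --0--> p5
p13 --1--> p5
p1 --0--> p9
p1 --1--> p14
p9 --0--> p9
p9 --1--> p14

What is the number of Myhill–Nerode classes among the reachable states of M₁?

States {p2,p6} cannot be reached from the start state, so discard them.
Start with accepting vs non-accepting: {p1,p3,p4,p5,p7,p8,p9,p10,p11,p12,p14,p15} | {p13}.
On input 0, block {p1,p3,p4,p5,p7,p8,p9,p10,p11,p12,p14,p15} splits into {p1,p3,p4,p5,p7,p8,p9,p11,p12,p14,p15} and {p10}.
Split {p1,p3,p4,p5,p7,p8,p9,p11,p12,p14,p15} by δ(·,0) → {p1,p3,p4,p5,p7,p8,p9,p12,p14,p15} and {p11}.
On input 0, block {p1,p3,p4,p5,p7,p8,p9,p12,p14,p15} splits into {p1,p3,p4,p7,p8,p9,p12,p14,p15} and {p5}.
Refine {p1,p3,p4,p7,p8,p9,p12,p14,p15} on symbol 1: members go to different blocks, giving {p3,p4,p12,p15} and {p1,p9,p14} and {p7,p8}.
Stable partition: {p3,p4,p12,p15} | {p13} | {p10} | {p11} | {p5} | {p1,p9,p14} | {p7,p8} — 7 equivalence classes.

7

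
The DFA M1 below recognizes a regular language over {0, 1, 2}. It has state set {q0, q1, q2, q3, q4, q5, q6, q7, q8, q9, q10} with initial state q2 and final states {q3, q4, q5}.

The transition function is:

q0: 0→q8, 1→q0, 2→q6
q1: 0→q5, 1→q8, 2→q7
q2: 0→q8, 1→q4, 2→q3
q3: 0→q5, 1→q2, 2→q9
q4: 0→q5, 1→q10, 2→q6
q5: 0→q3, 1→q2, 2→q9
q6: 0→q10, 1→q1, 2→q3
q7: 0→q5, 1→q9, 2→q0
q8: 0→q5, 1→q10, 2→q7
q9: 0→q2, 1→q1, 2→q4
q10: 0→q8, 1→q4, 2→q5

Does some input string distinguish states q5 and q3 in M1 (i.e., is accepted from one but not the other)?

Initial partition by acceptance: {q3,q4,q5} | {q0,q1,q2,q6,q7,q8,q9,q10}.
Split {q0,q1,q2,q6,q7,q8,q9,q10} by δ(·,0) → {q0,q2,q6,q9,q10} and {q1,q7,q8}.
Refine {q0,q2,q6,q9,q10} on symbol 0: members go to different blocks, giving {q0,q2,q10} and {q6,q9}.
Split {q0,q2,q10} by δ(·,1) → {q2,q10} and {q0}.
Refine {q1,q7,q8} on symbol 1: members go to different blocks, giving {q1} and {q7} and {q8}.
No further refinement is possible. Final partition (7 blocks): {q3,q4,q5} | {q2,q10} | {q1} | {q6,q9} | {q0} | {q7} | {q8}.
q5 and q3 lie in the same block of the stable partition, so they are equivalent — no string distinguishes them.

No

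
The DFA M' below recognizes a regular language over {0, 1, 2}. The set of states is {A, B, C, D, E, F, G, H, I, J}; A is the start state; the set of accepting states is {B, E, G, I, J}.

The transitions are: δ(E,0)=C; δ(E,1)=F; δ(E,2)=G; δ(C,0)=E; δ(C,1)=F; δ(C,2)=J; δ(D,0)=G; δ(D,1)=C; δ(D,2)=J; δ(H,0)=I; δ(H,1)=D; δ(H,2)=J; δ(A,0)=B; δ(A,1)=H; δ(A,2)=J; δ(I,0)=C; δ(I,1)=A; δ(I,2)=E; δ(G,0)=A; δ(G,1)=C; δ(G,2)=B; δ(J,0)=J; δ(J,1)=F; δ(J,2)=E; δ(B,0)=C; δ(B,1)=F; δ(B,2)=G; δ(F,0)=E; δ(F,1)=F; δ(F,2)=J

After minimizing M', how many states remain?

Every state is reachable, so we keep all 10.
Start with accepting vs non-accepting: {B,E,G,I,J} | {A,C,D,F,H}.
Split {B,E,G,I,J} by δ(·,0) → {B,E,G,I} and {J}.
The partition is now stable with 3 blocks: {B,E,G,I} | {A,C,D,F,H} | {J}.

3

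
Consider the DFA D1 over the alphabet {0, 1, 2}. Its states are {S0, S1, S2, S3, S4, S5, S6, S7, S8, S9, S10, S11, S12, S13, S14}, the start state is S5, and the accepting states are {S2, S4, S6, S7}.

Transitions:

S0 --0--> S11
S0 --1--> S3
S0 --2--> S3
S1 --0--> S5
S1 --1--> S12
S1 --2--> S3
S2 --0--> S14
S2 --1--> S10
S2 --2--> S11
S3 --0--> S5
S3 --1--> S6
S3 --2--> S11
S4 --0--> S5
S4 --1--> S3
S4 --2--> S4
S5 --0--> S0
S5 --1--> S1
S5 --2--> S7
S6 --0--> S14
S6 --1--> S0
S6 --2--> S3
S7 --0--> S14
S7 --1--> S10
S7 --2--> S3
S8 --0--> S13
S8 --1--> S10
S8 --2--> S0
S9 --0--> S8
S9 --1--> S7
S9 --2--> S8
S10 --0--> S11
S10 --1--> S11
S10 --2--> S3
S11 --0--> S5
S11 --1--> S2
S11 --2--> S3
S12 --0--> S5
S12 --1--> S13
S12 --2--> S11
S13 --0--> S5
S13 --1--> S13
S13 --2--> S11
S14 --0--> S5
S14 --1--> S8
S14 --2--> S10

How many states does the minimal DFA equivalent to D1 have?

First remove the unreachable states {S4,S9}; 13 states remain.
P0 = {S2,S6,S7} | {S0,S1,S3,S5,S8,S10,S11,S12,S13,S14}.
Split {S0,S1,S3,S5,S8,S10,S11,S12,S13,S14} by δ(·,1) → {S0,S1,S5,S8,S10,S12,S13,S14} and {S3,S11}.
Refine {S0,S1,S5,S8,S10,S12,S13,S14} on symbol 0: members go to different blocks, giving {S1,S5,S8,S12,S13,S14} and {S0,S10}.
Refine {S1,S5,S8,S12,S13,S14} on symbol 0: members go to different blocks, giving {S1,S8,S12,S13,S14} and {S5}.
Split {S1,S8,S12,S13,S14} by δ(·,0) → {S1,S12,S13,S14} and {S8}.
On input 1, block {S1,S12,S13,S14} splits into {S1,S12,S13} and {S14}.
No further refinement is possible. Final partition (7 blocks): {S2,S6,S7} | {S1,S12,S13} | {S3,S11} | {S0,S10} | {S5} | {S8} | {S14}.

7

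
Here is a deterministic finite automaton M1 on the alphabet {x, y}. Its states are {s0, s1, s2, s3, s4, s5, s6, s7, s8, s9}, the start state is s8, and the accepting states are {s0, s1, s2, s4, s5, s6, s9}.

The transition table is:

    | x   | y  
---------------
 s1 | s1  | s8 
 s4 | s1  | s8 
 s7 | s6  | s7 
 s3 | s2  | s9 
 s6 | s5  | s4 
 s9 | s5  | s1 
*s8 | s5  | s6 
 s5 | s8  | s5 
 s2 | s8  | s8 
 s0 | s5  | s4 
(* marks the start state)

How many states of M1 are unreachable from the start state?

Starting at s8 and following transitions, the reachable set is {s1, s4, s5, s6, s8}. That leaves s0, s2, s3, s7, s9 unreachable — 5 in total.

5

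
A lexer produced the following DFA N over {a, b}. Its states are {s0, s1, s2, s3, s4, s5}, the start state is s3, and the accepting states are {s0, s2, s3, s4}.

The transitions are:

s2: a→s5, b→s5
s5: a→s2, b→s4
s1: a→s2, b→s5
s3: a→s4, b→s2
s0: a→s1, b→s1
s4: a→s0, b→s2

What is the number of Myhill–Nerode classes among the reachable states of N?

6

Start with accepting vs non-accepting: {s0,s2,s3,s4} | {s1,s5}.
Refine {s0,s2,s3,s4} on symbol a: members go to different blocks, giving {s0,s2} and {s3,s4}.
Refine {s1,s5} on symbol b: members go to different blocks, giving {s1} and {s5}.
On input a, block {s0,s2} splits into {s0} and {s2}.
Split {s3,s4} by δ(·,a) → {s3} and {s4}.
No further refinement is possible. Final partition (6 blocks): {s0} | {s1} | {s3} | {s5} | {s2} | {s4}.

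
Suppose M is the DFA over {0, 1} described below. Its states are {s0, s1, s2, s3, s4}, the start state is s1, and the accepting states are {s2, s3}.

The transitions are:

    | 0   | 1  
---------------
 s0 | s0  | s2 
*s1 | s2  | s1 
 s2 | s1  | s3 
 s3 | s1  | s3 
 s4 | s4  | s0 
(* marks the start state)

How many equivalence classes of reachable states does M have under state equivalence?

2

First remove the unreachable states {s0,s4}; 3 states remain.
Initial partition by acceptance: {s2,s3} | {s1}.
No further refinement is possible. Final partition (2 blocks): {s2,s3} | {s1}.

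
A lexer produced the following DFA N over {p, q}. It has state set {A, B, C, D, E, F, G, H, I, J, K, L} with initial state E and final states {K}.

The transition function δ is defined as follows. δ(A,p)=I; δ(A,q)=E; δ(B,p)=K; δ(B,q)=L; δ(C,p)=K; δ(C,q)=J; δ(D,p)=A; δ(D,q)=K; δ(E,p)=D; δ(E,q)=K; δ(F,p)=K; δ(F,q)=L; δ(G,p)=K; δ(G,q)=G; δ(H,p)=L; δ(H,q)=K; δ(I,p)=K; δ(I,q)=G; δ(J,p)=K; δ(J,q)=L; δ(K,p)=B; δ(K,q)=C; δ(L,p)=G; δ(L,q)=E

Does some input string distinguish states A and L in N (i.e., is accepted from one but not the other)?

First remove the unreachable states {F,H}; 10 states remain.
Initial partition by acceptance: {K} | {A,B,C,D,E,G,I,J,L}.
Split {A,B,C,D,E,G,I,J,L} by δ(·,p) → {B,C,G,I,J} and {A,D,E,L}.
Split {B,C,G,I,J} by δ(·,q) → {C,G,I} and {B,J}.
Split {C,G,I} by δ(·,q) → {G,I} and {C}.
On input p, block {A,D,E,L} splits into {A,L} and {D,E}.
Refine {D,E} on symbol p: members go to different blocks, giving {D} and {E}.
The partition is now stable with 7 blocks: {K} | {G,I} | {A,L} | {B,J} | {C} | {D} | {E}.
A and L lie in the same block of the stable partition, so they are equivalent — no string distinguishes them.

No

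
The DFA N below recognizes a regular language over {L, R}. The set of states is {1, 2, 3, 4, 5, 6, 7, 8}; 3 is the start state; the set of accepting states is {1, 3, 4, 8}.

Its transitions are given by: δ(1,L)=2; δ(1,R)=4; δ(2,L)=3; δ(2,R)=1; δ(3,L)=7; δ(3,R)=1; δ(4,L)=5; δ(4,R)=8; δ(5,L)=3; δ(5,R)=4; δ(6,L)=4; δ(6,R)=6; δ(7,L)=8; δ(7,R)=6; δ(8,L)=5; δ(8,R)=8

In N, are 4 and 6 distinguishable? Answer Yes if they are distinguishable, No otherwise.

Yes

Every state is reachable, so we keep all 8.
P0 = {1,3,4,8} | {2,5,6,7}.
Split {2,5,6,7} by δ(·,R) → {2,5} and {6,7}.
Refine {1,3,4,8} on symbol L: members go to different blocks, giving {1,4,8} and {3}.
The partition is now stable with 4 blocks: {1,4,8} | {2,5} | {6,7} | {3}.
4 and 6 end up in different blocks, so they are distinguishable. For instance, the string 'ε' is accepted from only 4.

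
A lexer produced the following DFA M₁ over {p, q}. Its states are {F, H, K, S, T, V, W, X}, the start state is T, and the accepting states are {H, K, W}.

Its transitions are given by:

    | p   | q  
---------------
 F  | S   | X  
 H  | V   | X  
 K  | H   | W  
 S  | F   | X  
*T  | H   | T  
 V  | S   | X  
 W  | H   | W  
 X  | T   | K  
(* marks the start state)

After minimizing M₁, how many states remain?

5

Every state is reachable, so we keep all 8.
Start with accepting vs non-accepting: {H,K,W} | {F,S,T,V,X}.
Split {H,K,W} by δ(·,p) → {K,W} and {H}.
Refine {F,S,T,V,X} on symbol p: members go to different blocks, giving {F,S,V,X} and {T}.
On input p, block {F,S,V,X} splits into {F,S,V} and {X}.
Stable partition: {K,W} | {F,S,V} | {H} | {T} | {X} — 5 equivalence classes.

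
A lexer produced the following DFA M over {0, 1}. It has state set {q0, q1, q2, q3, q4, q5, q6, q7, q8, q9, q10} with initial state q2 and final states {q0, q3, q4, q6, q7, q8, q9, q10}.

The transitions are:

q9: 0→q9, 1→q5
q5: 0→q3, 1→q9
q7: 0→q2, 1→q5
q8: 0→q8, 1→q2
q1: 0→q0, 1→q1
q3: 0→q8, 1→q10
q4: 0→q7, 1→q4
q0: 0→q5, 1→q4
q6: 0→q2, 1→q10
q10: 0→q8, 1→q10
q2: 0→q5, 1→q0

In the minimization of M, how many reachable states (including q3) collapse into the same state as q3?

2

Reachable states from the start: {q0,q2,q3,q4,q5,q7,q8,q9,q10}. Unreachable: {q1,q6} — drop them.
Start with accepting vs non-accepting: {q0,q3,q4,q7,q8,q9,q10} | {q2,q5}.
Refine {q0,q3,q4,q7,q8,q9,q10} on symbol 0: members go to different blocks, giving {q3,q4,q8,q9,q10} and {q0,q7}.
Split {q3,q4,q8,q9,q10} by δ(·,0) → {q3,q8,q9,q10} and {q4}.
Split {q3,q8,q9,q10} by δ(·,1) → {q3,q10} and {q8,q9}.
On input 0, block {q2,q5} splits into {q2} and {q5}.
Refine {q0,q7} on symbol 0: members go to different blocks, giving {q0} and {q7}.
Refine {q8,q9} on symbol 1: members go to different blocks, giving {q8} and {q9}.
Stable partition: {q3,q10} | {q2} | {q0} | {q4} | {q8} | {q5} | {q7} | {q9} — 8 equivalence classes.
State q3 belongs to the block {q3,q10}, which has 2 states.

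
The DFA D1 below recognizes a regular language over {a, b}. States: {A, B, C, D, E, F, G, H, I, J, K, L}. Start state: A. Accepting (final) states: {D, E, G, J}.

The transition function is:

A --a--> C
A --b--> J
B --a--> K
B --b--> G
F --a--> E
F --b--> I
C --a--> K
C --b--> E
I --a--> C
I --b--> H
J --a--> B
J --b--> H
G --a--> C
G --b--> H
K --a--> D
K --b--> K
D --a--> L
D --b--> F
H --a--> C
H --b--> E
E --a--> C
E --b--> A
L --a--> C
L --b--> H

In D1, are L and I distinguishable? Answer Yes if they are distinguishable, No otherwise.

Every state is reachable, so we keep all 12.
Initial partition by acceptance: {D,E,G,J} | {A,B,C,F,H,I,K,L}.
Split {A,B,C,F,H,I,K,L} by δ(·,a) → {A,B,C,H,I,L} and {F,K}.
On input b, block {D,E,G,J} splits into {E,G,J} and {D}.
Refine {A,B,C,H,I,L} on symbol a: members go to different blocks, giving {A,H,I,L} and {B,C}.
Split {A,H,I,L} by δ(·,b) → {A,H} and {I,L}.
Split {F,K} by δ(·,a) → {F} and {K}.
Stable partition: {E,G,J} | {A,H} | {F} | {D} | {B,C} | {I,L} | {K} — 7 equivalence classes.
L and I lie in the same block of the stable partition, so they are equivalent — no string distinguishes them.

No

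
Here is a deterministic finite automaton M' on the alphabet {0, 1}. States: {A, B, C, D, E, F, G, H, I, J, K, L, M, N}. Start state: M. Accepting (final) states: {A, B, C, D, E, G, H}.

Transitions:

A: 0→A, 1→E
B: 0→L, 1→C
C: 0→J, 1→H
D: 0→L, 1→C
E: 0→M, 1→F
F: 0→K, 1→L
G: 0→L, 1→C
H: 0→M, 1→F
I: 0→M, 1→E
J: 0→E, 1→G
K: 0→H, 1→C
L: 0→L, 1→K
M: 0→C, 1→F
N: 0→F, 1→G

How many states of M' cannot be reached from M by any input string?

5

Starting at M and following transitions, the reachable set is {C, E, F, G, H, J, K, L, M}. That leaves A, B, D, I, N unreachable — 5 in total.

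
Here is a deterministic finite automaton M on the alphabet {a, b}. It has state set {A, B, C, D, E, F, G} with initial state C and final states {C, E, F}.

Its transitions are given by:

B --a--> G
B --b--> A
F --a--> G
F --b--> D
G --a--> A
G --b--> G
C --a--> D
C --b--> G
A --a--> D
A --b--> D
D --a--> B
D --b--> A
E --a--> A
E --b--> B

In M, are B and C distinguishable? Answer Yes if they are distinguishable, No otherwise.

Reachable states from the start: {A,B,C,D,G}. Unreachable: {E,F} — drop them.
Start with accepting vs non-accepting: {C} | {A,B,D,G}.
No further refinement is possible. Final partition (2 blocks): {C} | {A,B,D,G}.
B and C end up in different blocks, so they are distinguishable. For instance, the string 'ε' is accepted from only C.

Yes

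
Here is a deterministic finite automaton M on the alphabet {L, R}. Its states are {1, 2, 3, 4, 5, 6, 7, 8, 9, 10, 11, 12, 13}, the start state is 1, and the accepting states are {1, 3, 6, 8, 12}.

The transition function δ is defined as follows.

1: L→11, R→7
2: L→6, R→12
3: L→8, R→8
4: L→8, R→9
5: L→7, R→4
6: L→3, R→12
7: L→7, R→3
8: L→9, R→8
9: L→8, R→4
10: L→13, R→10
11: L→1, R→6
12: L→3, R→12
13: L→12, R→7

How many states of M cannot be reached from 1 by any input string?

4

No path from 1 leads to 2, 5, 10, 13; the other 9 states are all reachable.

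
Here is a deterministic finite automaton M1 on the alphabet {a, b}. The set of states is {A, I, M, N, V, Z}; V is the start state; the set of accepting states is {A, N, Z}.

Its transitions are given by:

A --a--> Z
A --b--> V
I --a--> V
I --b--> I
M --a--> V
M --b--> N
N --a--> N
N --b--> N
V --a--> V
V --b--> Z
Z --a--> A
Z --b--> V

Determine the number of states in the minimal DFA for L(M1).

2

First remove the unreachable states {I,M,N}; 3 states remain.
Start with accepting vs non-accepting: {A,Z} | {V}.
No further refinement is possible. Final partition (2 blocks): {A,Z} | {V}.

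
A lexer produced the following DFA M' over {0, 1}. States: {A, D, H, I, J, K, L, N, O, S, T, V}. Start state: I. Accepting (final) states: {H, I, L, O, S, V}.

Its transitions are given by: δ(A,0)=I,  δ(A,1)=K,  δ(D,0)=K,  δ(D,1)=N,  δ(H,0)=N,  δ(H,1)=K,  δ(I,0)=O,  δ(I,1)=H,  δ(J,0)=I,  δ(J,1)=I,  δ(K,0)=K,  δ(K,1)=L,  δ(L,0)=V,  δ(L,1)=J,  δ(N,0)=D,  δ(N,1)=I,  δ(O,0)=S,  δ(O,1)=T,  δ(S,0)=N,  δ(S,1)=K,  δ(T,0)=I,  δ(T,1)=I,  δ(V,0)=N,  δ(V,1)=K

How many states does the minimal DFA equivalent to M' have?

7

First remove the unreachable states {A}; 11 states remain.
P0 = {H,I,L,O,S,V} | {D,J,K,N,T}.
On input 0, block {H,I,L,O,S,V} splits into {I,L,O} and {H,S,V}.
Split {I,L,O} by δ(·,0) → {L,O} and {I}.
Split {D,J,K,N,T} by δ(·,0) → {D,K,N} and {J,T}.
Refine {D,K,N} on symbol 1: members go to different blocks, giving {N} and {D} and {K}.
The partition is now stable with 7 blocks: {L,O} | {N} | {H,S,V} | {I} | {J,T} | {D} | {K}.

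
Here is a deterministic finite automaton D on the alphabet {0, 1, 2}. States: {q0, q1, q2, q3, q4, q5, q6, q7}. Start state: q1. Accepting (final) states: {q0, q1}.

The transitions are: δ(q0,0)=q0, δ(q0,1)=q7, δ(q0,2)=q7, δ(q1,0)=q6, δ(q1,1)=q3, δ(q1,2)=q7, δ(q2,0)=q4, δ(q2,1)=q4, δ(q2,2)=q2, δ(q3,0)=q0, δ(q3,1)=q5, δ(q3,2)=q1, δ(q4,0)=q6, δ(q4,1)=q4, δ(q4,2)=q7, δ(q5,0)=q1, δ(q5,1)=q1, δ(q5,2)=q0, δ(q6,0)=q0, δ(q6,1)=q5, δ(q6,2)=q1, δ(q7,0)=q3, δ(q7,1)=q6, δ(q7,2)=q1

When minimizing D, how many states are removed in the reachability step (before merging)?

No path from q1 leads to q2, q4; the other 6 states are all reachable.

2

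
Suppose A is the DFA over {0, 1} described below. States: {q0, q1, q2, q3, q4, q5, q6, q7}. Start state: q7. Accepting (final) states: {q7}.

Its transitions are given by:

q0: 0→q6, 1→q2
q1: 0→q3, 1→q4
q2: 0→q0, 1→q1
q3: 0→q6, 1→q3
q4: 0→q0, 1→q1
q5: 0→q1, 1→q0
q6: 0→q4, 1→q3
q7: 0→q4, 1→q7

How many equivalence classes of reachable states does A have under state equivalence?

First remove the unreachable states {q5}; 7 states remain.
Initial partition by acceptance: {q7} | {q0,q1,q2,q3,q4,q6}.
The partition is now stable with 2 blocks: {q7} | {q0,q1,q2,q3,q4,q6}.

2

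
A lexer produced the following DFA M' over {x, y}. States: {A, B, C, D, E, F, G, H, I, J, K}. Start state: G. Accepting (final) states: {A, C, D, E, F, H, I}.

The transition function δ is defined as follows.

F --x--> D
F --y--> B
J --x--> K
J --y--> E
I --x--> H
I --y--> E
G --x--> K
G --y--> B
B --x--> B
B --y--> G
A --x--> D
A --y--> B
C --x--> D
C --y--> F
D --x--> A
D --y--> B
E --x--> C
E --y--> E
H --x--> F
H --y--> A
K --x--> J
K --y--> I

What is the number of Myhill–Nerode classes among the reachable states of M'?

All states are reachable from the start state.
Initial partition by acceptance: {A,C,D,E,F,H,I} | {B,G,J,K}.
On input y, block {A,C,D,E,F,H,I} splits into {C,E,H,I} and {A,D,F}.
Refine {C,E,H,I} on symbol x: members go to different blocks, giving {C,H} and {E,I}.
Split {B,G,J,K} by δ(·,y) → {B,G} and {J,K}.
On input x, block {B,G} splits into {B} and {G}.
Stable partition: {C,H} | {B} | {A,D,F} | {E,I} | {J,K} | {G} — 6 equivalence classes.

6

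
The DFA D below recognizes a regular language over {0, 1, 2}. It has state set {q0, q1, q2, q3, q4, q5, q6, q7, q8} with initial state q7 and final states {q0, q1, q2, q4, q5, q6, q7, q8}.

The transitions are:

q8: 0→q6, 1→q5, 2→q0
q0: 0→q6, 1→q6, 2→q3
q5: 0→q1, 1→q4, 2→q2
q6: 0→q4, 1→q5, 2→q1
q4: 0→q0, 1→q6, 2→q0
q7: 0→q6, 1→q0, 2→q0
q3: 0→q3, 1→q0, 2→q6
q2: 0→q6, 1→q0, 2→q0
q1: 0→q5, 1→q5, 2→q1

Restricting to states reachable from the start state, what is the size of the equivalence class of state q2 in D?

States {q8} cannot be reached from the start state, so discard them.
Start with accepting vs non-accepting: {q0,q1,q2,q4,q5,q6,q7} | {q3}.
Refine {q0,q1,q2,q4,q5,q6,q7} on symbol 2: members go to different blocks, giving {q1,q2,q4,q5,q6,q7} and {q0}.
On input 0, block {q1,q2,q4,q5,q6,q7} splits into {q1,q2,q5,q6,q7} and {q4}.
Split {q1,q2,q5,q6,q7} by δ(·,0) → {q1,q2,q5,q7} and {q6}.
On input 0, block {q1,q2,q5,q7} splits into {q1,q5} and {q2,q7}.
On input 1, block {q1,q5} splits into {q1} and {q5}.
The partition is now stable with 7 blocks: {q1} | {q3} | {q0} | {q4} | {q6} | {q2,q7} | {q5}.
State q2 belongs to the block {q2,q7}, which has 2 states.

2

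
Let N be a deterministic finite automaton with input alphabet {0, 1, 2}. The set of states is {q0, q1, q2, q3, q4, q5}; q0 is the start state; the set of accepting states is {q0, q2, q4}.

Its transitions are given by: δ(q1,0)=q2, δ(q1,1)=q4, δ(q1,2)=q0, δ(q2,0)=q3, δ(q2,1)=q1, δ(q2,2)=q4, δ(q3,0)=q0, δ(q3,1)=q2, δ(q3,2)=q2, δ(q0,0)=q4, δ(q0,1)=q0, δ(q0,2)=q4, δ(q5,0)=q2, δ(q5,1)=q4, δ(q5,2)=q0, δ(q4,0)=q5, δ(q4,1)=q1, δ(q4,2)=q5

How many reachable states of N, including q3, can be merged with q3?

All states are reachable from the start state.
Start with accepting vs non-accepting: {q0,q2,q4} | {q1,q3,q5}.
On input 0, block {q0,q2,q4} splits into {q2,q4} and {q0}.
Refine {q2,q4} on symbol 2: members go to different blocks, giving {q2} and {q4}.
Split {q1,q3,q5} by δ(·,0) → {q1,q5} and {q3}.
The partition is now stable with 5 blocks: {q2} | {q1,q5} | {q0} | {q4} | {q3}.
The equivalence class containing q3 is {q3}, of size 1.

1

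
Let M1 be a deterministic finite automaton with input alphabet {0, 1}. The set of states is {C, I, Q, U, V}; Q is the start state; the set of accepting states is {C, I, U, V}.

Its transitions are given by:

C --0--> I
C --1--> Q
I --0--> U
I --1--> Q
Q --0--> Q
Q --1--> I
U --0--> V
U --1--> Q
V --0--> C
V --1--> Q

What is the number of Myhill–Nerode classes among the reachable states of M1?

Initial partition by acceptance: {C,I,U,V} | {Q}.
No further refinement is possible. Final partition (2 blocks): {C,I,U,V} | {Q}.

2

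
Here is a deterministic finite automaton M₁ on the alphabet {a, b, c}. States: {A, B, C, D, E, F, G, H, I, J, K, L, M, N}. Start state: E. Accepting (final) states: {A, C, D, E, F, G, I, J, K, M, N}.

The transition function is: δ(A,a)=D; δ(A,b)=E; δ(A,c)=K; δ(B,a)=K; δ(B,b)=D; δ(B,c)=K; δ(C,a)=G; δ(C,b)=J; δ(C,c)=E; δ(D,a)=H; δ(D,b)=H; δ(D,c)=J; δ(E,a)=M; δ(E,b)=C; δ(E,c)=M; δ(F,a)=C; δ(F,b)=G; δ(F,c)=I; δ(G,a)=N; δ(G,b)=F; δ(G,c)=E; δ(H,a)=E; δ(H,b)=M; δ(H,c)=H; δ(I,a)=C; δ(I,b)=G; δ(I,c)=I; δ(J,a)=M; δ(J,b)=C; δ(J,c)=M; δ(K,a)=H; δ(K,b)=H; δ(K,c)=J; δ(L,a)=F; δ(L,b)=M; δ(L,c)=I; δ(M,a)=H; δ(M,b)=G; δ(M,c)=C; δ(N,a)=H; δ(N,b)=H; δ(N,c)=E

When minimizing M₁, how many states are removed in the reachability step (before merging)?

BFS from E reaches {C, E, F, G, H, I, J, M, N}; the 5 state(s) A, B, D, K, L are never visited.

5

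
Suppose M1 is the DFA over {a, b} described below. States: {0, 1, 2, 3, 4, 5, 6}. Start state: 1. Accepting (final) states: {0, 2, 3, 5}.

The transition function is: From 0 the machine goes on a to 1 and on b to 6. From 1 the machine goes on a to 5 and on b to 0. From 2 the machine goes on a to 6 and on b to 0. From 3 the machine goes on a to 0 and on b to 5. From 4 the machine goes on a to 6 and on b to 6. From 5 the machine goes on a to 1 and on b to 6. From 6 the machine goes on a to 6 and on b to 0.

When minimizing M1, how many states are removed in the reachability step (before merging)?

BFS from 1 reaches {0, 1, 5, 6}; the 3 state(s) 2, 3, 4 are never visited.

3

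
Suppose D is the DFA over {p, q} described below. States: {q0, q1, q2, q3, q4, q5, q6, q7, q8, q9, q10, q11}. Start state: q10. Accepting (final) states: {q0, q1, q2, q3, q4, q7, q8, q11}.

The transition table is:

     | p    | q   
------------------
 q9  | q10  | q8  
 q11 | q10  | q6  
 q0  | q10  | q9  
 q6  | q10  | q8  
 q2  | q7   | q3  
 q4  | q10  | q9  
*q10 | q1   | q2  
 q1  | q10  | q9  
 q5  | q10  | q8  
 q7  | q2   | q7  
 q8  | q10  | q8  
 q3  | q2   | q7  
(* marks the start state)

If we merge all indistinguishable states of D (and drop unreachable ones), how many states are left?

Reachable states from the start: {q1,q2,q3,q7,q8,q9,q10}. Unreachable: {q0,q4,q5,q6,q11} — drop them.
Start with accepting vs non-accepting: {q1,q2,q3,q7,q8} | {q9,q10}.
Split {q1,q2,q3,q7,q8} by δ(·,p) → {q2,q3,q7} and {q1,q8}.
On input p, block {q9,q10} splits into {q9} and {q10}.
On input q, block {q1,q8} splits into {q1} and {q8}.
Stable partition: {q2,q3,q7} | {q9} | {q1} | {q10} | {q8} — 5 equivalence classes.

5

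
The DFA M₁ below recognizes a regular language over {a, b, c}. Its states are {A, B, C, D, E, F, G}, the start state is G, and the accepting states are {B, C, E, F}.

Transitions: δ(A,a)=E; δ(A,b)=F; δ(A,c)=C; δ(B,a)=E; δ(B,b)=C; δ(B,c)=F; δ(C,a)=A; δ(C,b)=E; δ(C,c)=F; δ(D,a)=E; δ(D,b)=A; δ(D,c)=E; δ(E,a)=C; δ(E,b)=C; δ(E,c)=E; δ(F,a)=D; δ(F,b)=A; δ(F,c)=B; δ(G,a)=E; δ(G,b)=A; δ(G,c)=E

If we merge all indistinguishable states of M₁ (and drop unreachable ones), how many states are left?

Every state is reachable, so we keep all 7.
Initial partition by acceptance: {B,C,E,F} | {A,D,G}.
On input a, block {B,C,E,F} splits into {B,E} and {C,F}.
Refine {B,E} on symbol a: members go to different blocks, giving {B} and {E}.
Split {A,D,G} by δ(·,b) → {D,G} and {A}.
Split {C,F} by δ(·,a) → {C} and {F}.
Stable partition: {B} | {D,G} | {C} | {E} | {A} | {F} — 6 equivalence classes.

6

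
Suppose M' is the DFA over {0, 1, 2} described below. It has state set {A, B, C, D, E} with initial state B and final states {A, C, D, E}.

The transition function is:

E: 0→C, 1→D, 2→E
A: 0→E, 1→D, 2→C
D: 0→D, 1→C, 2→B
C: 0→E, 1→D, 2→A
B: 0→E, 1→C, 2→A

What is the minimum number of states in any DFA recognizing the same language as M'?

Every state is reachable, so we keep all 5.
P0 = {A,C,D,E} | {B}.
On input 2, block {A,C,D,E} splits into {A,C,E} and {D}.
The partition is now stable with 3 blocks: {A,C,E} | {B} | {D}.

3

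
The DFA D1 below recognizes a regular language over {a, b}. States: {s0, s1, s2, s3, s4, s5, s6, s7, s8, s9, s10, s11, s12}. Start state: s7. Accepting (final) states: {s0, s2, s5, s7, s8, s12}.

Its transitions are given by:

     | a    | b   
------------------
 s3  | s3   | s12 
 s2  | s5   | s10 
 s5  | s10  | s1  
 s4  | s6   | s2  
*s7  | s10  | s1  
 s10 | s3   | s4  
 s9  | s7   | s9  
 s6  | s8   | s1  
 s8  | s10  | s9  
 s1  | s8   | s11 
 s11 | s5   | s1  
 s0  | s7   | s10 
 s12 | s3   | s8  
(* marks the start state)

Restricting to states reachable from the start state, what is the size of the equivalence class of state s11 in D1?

Reachable states from the start: {s1,s2,s3,s4,s5,s6,s7,s8,s9,s10,s11,s12}. Unreachable: {s0} — drop them.
Initial partition by acceptance: {s2,s5,s7,s8,s12} | {s1,s3,s4,s6,s9,s10,s11}.
On input a, block {s2,s5,s7,s8,s12} splits into {s5,s7,s8,s12} and {s2}.
Refine {s5,s7,s8,s12} on symbol b: members go to different blocks, giving {s5,s7,s8} and {s12}.
Refine {s1,s3,s4,s6,s9,s10,s11} on symbol a: members go to different blocks, giving {s1,s6,s9,s11} and {s3,s4,s10}.
Split {s3,s4,s10} by δ(·,a) → {s3,s10} and {s4}.
On input b, block {s3,s10} splits into {s3} and {s10}.
No further refinement is possible. Final partition (7 blocks): {s5,s7,s8} | {s1,s6,s9,s11} | {s2} | {s12} | {s3} | {s4} | {s10}.
State s11 belongs to the block {s1,s6,s9,s11}, which has 4 states.

4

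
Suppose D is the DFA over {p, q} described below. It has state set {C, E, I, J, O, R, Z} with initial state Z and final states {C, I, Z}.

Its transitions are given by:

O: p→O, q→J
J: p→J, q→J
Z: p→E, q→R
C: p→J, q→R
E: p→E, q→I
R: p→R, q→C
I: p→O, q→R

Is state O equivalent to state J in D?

Every state is reachable, so we keep all 7.
Initial partition by acceptance: {C,I,Z} | {E,J,O,R}.
Refine {E,J,O,R} on symbol q: members go to different blocks, giving {E,R} and {J,O}.
Refine {C,I,Z} on symbol p: members go to different blocks, giving {C,I} and {Z}.
No further refinement is possible. Final partition (4 blocks): {C,I} | {E,R} | {J,O} | {Z}.
O and J lie in the same block of the stable partition, so they are equivalent — no string distinguishes them.

Yes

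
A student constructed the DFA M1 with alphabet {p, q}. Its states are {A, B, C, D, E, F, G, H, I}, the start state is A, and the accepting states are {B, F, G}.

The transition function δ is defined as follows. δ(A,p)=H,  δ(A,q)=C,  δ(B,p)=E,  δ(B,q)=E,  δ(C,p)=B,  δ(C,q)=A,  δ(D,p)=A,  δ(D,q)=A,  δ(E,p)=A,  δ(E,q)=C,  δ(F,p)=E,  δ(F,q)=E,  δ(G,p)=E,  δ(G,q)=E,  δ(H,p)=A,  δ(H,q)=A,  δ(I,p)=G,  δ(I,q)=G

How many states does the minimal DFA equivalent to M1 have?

5

States {D,F,G,I} cannot be reached from the start state, so discard them.
P0 = {B} | {A,C,E,H}.
Refine {A,C,E,H} on symbol p: members go to different blocks, giving {A,E,H} and {C}.
Split {A,E,H} by δ(·,q) → {A,E} and {H}.
Refine {A,E} on symbol p: members go to different blocks, giving {A} and {E}.
Stable partition: {B} | {A} | {C} | {H} | {E} — 5 equivalence classes.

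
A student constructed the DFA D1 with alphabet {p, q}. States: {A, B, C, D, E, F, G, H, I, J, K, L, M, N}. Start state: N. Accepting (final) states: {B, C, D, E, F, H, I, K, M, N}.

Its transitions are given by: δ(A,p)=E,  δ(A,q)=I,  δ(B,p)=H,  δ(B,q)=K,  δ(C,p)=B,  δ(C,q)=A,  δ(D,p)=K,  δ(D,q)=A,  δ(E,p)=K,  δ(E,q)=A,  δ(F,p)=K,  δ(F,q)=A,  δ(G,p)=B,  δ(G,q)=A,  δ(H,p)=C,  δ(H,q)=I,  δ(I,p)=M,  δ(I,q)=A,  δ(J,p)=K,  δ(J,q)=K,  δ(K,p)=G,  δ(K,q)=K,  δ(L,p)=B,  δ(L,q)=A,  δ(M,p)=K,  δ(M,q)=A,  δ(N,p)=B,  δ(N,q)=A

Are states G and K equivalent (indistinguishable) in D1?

Reachable states from the start: {A,B,C,E,G,H,I,K,M,N}. Unreachable: {D,F,J,L} — drop them.
Initial partition by acceptance: {B,C,E,H,I,K,M,N} | {A,G}.
Split {B,C,E,H,I,K,M,N} by δ(·,p) → {B,C,E,H,I,M,N} and {K}.
Refine {B,C,E,H,I,M,N} on symbol p: members go to different blocks, giving {B,C,H,I,N} and {E,M}.
On input p, block {B,C,H,I,N} splits into {B,C,H,N} and {I}.
On input q, block {B,C,H,N} splits into {C,N} and {B} and {H}.
On input p, block {A,G} splits into {A} and {G}.
No further refinement is possible. Final partition (8 blocks): {C,N} | {A} | {K} | {E,M} | {I} | {B} | {H} | {G}.
G and K end up in different blocks, so they are distinguishable. For instance, the string 'ε' is accepted from only K.

No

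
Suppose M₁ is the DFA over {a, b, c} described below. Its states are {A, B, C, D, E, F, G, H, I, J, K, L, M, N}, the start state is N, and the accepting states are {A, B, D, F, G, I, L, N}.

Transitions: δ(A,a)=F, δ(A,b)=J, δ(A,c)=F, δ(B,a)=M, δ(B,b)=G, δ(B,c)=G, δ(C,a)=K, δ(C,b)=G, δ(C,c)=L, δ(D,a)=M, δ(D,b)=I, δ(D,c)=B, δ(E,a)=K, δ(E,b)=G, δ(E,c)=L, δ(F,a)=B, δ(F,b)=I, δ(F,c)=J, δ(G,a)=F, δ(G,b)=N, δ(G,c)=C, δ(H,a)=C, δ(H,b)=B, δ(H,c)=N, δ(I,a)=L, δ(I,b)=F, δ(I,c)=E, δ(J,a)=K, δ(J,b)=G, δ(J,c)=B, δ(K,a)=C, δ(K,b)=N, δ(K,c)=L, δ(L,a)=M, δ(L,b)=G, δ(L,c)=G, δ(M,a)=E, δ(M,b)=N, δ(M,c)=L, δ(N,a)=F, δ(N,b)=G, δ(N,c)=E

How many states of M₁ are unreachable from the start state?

3

Starting at N and following transitions, the reachable set is {B, C, E, F, G, I, J, K, L, M, N}. That leaves A, D, H unreachable — 3 in total.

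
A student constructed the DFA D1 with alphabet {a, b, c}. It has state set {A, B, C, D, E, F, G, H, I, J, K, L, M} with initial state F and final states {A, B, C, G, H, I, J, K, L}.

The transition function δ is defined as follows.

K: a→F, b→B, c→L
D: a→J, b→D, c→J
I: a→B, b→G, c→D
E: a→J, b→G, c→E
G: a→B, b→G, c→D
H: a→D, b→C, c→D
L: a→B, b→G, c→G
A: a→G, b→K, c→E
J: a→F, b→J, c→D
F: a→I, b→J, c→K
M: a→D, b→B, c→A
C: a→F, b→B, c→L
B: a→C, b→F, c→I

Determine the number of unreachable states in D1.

4

No path from F leads to A, E, H, M; the other 9 states are all reachable.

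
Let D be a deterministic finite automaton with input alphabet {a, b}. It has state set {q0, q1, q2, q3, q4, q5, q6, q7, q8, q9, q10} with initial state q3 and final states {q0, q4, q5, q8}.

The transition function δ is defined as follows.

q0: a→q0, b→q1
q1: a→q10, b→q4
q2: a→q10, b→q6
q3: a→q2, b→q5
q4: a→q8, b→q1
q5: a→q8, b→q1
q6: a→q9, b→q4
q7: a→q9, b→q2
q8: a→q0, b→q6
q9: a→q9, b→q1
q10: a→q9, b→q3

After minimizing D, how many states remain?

States {q7} cannot be reached from the start state, so discard them.
P0 = {q0,q4,q5,q8} | {q1,q2,q3,q6,q9,q10}.
Split {q1,q2,q3,q6,q9,q10} by δ(·,b) → {q1,q3,q6} and {q2,q9,q10}.
No further refinement is possible. Final partition (3 blocks): {q0,q4,q5,q8} | {q1,q3,q6} | {q2,q9,q10}.

3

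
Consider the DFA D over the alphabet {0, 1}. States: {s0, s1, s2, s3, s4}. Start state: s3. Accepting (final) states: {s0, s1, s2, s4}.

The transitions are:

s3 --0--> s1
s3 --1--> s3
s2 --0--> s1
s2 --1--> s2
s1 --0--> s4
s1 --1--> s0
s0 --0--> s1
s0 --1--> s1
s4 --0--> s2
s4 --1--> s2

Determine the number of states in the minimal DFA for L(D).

Initial partition by acceptance: {s0,s1,s2,s4} | {s3}.
No further refinement is possible. Final partition (2 blocks): {s0,s1,s2,s4} | {s3}.

2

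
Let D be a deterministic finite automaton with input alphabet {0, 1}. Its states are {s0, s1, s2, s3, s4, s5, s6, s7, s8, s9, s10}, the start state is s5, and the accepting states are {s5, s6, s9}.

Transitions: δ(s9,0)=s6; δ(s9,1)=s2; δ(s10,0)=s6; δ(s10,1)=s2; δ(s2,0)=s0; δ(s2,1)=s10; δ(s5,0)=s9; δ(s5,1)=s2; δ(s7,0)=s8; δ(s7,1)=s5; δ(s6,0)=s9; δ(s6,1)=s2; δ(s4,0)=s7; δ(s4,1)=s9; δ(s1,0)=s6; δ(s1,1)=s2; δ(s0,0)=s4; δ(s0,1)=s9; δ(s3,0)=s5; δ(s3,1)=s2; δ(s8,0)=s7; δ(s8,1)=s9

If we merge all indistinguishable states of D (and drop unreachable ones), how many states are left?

First remove the unreachable states {s1,s3}; 9 states remain.
P0 = {s5,s6,s9} | {s0,s2,s4,s7,s8,s10}.
On input 0, block {s0,s2,s4,s7,s8,s10} splits into {s0,s2,s4,s7,s8} and {s10}.
On input 1, block {s0,s2,s4,s7,s8} splits into {s0,s4,s7,s8} and {s2}.
Stable partition: {s5,s6,s9} | {s0,s4,s7,s8} | {s10} | {s2} — 4 equivalence classes.

4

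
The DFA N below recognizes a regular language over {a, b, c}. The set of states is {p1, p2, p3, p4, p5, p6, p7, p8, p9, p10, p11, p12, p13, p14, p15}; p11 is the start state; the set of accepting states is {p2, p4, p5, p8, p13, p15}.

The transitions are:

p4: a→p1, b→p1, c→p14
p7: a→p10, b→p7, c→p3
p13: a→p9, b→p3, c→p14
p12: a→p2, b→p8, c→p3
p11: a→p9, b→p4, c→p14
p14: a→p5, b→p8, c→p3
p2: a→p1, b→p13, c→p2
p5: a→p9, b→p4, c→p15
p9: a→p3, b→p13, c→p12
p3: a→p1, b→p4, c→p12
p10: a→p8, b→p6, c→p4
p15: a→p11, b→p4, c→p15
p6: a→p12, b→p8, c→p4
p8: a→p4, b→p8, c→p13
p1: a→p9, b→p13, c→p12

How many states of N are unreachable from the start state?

No path from p11 leads to p6, p7, p10; the other 12 states are all reachable.

3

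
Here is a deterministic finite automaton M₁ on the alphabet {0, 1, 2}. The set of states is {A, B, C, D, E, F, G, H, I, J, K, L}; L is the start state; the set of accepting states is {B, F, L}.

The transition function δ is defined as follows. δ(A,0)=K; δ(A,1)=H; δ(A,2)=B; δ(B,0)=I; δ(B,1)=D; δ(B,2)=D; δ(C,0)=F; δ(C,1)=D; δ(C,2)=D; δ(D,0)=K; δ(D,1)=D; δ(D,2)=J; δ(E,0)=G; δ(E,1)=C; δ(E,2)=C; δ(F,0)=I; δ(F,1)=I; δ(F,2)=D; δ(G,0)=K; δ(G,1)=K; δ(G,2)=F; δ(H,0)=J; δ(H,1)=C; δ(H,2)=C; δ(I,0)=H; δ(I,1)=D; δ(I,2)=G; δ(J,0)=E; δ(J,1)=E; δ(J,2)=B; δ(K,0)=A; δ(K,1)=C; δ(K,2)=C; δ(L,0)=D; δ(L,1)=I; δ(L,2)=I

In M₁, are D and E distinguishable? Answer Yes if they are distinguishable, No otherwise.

Yes

Initial partition by acceptance: {B,F,L} | {A,C,D,E,G,H,I,J,K}.
Split {A,C,D,E,G,H,I,J,K} by δ(·,0) → {A,D,E,G,H,I,J,K} and {C}.
Refine {A,D,E,G,H,I,J,K} on symbol 1: members go to different blocks, giving {A,D,G,I,J} and {E,H,K}.
Split {A,D,G,I,J} by δ(·,1) → {A,G,J} and {D,I}.
Stable partition: {B,F,L} | {A,G,J} | {C} | {E,H,K} | {D,I} — 5 equivalence classes.
D and E end up in different blocks, so they are distinguishable. For instance, the string '02' is accepted from only E.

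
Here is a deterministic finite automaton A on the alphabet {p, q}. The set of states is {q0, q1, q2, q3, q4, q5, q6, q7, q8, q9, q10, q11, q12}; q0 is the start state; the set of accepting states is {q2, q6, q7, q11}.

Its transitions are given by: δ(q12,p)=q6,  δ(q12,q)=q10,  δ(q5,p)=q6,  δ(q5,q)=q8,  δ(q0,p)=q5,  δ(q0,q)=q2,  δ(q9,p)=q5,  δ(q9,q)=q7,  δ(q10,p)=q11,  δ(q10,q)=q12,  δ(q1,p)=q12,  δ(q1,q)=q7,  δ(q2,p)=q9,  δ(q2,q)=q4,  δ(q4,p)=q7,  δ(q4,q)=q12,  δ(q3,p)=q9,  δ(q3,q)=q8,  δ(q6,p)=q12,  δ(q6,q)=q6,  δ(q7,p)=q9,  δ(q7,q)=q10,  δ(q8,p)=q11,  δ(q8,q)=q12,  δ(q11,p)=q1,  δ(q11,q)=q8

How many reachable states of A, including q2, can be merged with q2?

Reachable states from the start: {q0,q1,q2,q4,q5,q6,q7,q8,q9,q10,q11,q12}. Unreachable: {q3} — drop them.
P0 = {q2,q6,q7,q11} | {q0,q1,q4,q5,q8,q9,q10,q12}.
Split {q2,q6,q7,q11} by δ(·,q) → {q2,q7,q11} and {q6}.
Refine {q0,q1,q4,q5,q8,q9,q10,q12} on symbol p: members go to different blocks, giving {q0,q1,q9} and {q4,q8,q10} and {q5,q12}.
Stable partition: {q2,q7,q11} | {q0,q1,q9} | {q6} | {q4,q8,q10} | {q5,q12} — 5 equivalence classes.
The equivalence class containing q2 is {q2,q7,q11}, of size 3.

3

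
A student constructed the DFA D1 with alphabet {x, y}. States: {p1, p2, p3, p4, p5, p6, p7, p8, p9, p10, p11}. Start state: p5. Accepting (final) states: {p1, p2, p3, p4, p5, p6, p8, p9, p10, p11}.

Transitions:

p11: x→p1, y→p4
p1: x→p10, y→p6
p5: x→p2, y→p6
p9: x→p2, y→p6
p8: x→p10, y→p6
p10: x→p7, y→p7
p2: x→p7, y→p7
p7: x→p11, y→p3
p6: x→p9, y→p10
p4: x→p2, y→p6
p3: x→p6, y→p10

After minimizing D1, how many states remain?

6

Reachable states from the start: {p1,p2,p3,p4,p5,p6,p7,p9,p10,p11}. Unreachable: {p8} — drop them.
Initial partition by acceptance: {p1,p2,p3,p4,p5,p6,p9,p10,p11} | {p7}.
Refine {p1,p2,p3,p4,p5,p6,p9,p10,p11} on symbol x: members go to different blocks, giving {p1,p3,p4,p5,p6,p9,p11} and {p2,p10}.
Split {p1,p3,p4,p5,p6,p9,p11} by δ(·,x) → {p1,p4,p5,p9} and {p3,p6,p11}.
Refine {p3,p6,p11} on symbol x: members go to different blocks, giving {p6,p11} and {p3}.
Split {p6,p11} by δ(·,y) → {p6} and {p11}.
Stable partition: {p1,p4,p5,p9} | {p7} | {p2,p10} | {p6} | {p3} | {p11} — 6 equivalence classes.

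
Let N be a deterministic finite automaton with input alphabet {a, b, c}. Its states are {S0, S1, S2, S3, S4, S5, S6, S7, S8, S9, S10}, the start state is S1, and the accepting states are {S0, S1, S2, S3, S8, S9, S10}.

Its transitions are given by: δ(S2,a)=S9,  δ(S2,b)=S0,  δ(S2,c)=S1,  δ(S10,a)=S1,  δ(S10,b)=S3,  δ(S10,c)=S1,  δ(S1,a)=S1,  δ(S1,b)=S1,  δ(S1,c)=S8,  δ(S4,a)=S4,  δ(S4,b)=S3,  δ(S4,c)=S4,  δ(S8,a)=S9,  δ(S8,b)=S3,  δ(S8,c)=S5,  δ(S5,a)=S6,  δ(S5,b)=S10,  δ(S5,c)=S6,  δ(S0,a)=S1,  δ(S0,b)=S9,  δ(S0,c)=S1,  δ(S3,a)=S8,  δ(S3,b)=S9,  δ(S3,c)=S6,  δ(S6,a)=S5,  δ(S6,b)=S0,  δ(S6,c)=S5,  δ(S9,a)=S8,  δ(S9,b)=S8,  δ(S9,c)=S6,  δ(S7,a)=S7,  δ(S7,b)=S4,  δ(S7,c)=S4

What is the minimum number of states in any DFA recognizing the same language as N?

4

Reachable states from the start: {S0,S1,S3,S5,S6,S8,S9,S10}. Unreachable: {S2,S4,S7} — drop them.
P0 = {S0,S1,S3,S8,S9,S10} | {S5,S6}.
On input c, block {S0,S1,S3,S8,S9,S10} splits into {S0,S1,S10} and {S3,S8,S9}.
On input b, block {S0,S1,S10} splits into {S0,S10} and {S1}.
Stable partition: {S0,S10} | {S5,S6} | {S3,S8,S9} | {S1} — 4 equivalence classes.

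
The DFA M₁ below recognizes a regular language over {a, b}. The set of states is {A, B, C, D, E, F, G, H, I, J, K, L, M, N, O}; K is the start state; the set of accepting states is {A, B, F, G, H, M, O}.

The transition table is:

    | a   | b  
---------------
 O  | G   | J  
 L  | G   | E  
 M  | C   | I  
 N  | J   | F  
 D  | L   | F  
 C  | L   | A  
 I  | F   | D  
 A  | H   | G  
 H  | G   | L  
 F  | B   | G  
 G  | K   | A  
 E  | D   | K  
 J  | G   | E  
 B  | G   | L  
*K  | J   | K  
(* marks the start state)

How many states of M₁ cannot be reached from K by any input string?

No path from K leads to C, I, M, N, O; the other 10 states are all reachable.

5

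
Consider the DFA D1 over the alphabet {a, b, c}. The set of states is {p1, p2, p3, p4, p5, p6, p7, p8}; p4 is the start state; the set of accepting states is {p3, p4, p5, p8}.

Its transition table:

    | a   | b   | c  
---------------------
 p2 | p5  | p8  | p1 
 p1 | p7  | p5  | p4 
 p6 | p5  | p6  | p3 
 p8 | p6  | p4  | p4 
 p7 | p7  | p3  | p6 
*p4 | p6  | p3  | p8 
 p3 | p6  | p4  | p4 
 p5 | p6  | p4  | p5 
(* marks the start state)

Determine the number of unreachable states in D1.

Starting at p4 and following transitions, the reachable set is {p3, p4, p5, p6, p8}. That leaves p1, p2, p7 unreachable — 3 in total.

3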